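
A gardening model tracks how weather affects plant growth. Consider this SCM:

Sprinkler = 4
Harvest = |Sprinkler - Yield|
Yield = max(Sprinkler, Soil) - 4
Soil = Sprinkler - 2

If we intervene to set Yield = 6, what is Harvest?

2

The intervention breaks the incoming arrows to Yield: Yield = max(Sprinkler, Soil) - 4 no longer applies, and Yield = 6.
Harvest = |Sprinkler - Yield|  [with Sprinkler=4, Yield=6]  = 2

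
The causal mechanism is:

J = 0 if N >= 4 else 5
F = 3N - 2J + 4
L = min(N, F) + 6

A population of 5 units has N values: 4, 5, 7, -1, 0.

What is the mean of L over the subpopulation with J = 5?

-1.5

Conditioning on J=5 selects the 2 unit(s) with N ∈ {-1, 0}. Their L values: -3, 0. Mean = -1.5.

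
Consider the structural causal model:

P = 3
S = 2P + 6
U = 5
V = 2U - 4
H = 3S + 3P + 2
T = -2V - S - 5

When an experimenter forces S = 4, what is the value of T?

The intervention breaks the incoming arrows to S: S = 2P + 6 no longer applies, and S = 4.
V = 2U - 4  [with U=5]  = 6
T = -2V - S - 5  [with V=6, S=4]  = -21

-21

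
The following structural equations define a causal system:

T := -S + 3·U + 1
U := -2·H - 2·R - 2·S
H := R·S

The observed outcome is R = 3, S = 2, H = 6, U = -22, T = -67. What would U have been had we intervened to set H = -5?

The intervention breaks the incoming arrows to H: H := R·S no longer applies, and H = -5.
U = -2·H - 2·R - 2·S  [with H=-5, R=3, S=2]  = 0

0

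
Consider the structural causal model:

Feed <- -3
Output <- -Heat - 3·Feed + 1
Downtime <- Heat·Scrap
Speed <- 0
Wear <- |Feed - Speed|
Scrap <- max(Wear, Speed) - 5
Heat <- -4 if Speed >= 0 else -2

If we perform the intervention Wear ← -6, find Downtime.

The intervention breaks the incoming arrows to Wear: Wear <- |Feed - Speed| no longer applies, and Wear = -6.
Heat = -4 if Speed >= 0 else -2  [with Speed=0]  = -4
Scrap = max(Wear, Speed) - 5  [with Wear=-6, Speed=0]  = -5
Downtime = Heat·Scrap  [with Heat=-4, Scrap=-5]  = 20

20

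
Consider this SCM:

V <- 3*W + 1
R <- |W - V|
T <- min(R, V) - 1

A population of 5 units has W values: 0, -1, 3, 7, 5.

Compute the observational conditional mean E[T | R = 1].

Observing R=1 restricts to units where R's equation naturally yields 1: W ∈ {0, -1}. In that subpopulation T = 0, -3, mean -1.5.

-1.5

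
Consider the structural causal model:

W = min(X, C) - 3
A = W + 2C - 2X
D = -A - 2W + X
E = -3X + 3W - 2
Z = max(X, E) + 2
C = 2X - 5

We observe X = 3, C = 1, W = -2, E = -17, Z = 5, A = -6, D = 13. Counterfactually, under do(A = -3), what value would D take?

Intervening sets A = -3 and removes its equation (A = W + 2C - 2X).
C = 2X - 5  [with X=3]  = 1
W = min(X, C) - 3  [with X=3, C=1]  = -2
D = -A - 2W + X  [with A=-3, W=-2, X=3]  = 10

10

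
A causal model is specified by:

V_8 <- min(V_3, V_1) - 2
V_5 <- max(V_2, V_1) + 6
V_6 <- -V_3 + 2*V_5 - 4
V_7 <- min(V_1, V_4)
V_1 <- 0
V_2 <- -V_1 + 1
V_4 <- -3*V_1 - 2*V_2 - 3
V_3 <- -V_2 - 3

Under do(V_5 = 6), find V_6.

12

The intervention breaks the incoming arrows to V_5: V_5 <- max(V_2, V_1) + 6 no longer applies, and V_5 = 6.
V_2 = -V_1 + 1  [with V_1=0]  = 1
V_3 = -V_2 - 3  [with V_2=1]  = -4
V_6 = -V_3 + 2*V_5 - 4  [with V_3=-4, V_5=6]  = 12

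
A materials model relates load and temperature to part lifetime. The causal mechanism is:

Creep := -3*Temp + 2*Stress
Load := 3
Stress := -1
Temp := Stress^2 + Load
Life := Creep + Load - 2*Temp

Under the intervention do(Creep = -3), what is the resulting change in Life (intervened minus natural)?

Intervening sets Creep = -3 and removes its equation (Creep := -3*Temp + 2*Stress).
Temp = Stress^2 + Load  [with Stress=-1, Load=3]  = 4
Life = Creep + Load - 2*Temp  [with Creep=-3, Load=3, Temp=4]  = -8
Without intervention: Temp = Stress^2 + Load  [with Stress=-1, Load=3]  = 4; Creep = -3*Temp + 2*Stress  [with Temp=4, Stress=-1]  = -14; Life = Creep + Load - 2*Temp  [with Creep=-14, Load=3, Temp=4]  = -19.
Change = -8 − (-19) = 11.

11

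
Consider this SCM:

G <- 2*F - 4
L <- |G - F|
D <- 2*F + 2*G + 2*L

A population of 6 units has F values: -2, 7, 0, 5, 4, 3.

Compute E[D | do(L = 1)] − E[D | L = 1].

Under do(L=1), L's equation is replaced by L=1 for every unit. Per-unit D: -18, 36, -6, 24, 18, 12. Mean = 11.
Observing L=1 restricts to units where L's equation naturally yields 1: F ∈ {5, 3}. In that subpopulation D = 24, 12, mean 18.
Difference = 11 − 18 = -7.

-7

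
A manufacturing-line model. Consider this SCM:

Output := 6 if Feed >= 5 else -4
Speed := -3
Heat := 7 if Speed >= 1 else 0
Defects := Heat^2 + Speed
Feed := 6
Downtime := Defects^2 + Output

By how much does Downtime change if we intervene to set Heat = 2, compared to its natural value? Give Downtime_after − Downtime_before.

-8

The intervention breaks the incoming arrows to Heat: Heat := 7 if Speed >= 1 else 0 no longer applies, and Heat = 2.
Defects = Heat^2 + Speed  [with Heat=2, Speed=-3]  = 1
Output = 6 if Feed >= 5 else -4  [with Feed=6]  = 6
Downtime = Defects^2 + Output  [with Defects=1, Output=6]  = 7
Without intervention: Heat = 7 if Speed >= 1 else 0  [with Speed=-3]  = 0; Defects = Heat^2 + Speed  [with Heat=0, Speed=-3]  = -3; Output = 6 if Feed >= 5 else -4  [with Feed=6]  = 6; Downtime = Defects^2 + Output  [with Defects=-3, Output=6]  = 15.
Change = 7 − 15 = -8.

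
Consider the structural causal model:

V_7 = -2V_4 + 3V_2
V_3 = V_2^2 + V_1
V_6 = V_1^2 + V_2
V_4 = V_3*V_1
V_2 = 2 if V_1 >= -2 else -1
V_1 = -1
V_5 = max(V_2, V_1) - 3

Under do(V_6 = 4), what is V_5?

do(V_6=4) replaces the equation V_6 = V_1^2 + V_2 with the constant V_6 = 4.
Since V_5 is not a descendant of the intervened variable, it is unaffected.
V_2 = 2 if V_1 >= -2 else -1  [with V_1=-1]  = 2
V_5 = max(V_2, V_1) - 3  [with V_2=2, V_1=-1]  = -1

-1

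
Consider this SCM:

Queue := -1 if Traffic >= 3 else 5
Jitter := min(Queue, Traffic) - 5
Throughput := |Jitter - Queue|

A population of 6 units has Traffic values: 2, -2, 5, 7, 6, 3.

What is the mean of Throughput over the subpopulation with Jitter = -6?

5

Observing Jitter=-6 restricts to units where Jitter's equation naturally yields -6: Traffic ∈ {5, 7, 6, 3}. In that subpopulation Throughput = 5, 5, 5, 5, mean 5.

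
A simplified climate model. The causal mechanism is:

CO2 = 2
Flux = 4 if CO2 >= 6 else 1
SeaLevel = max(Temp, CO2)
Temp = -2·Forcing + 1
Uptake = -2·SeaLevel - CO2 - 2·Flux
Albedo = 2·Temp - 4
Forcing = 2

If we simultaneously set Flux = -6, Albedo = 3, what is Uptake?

Under do(Flux = -6, Albedo = 3), each intervened variable's structural equation is replaced by its fixed value.
Temp = -2·Forcing + 1  [with Forcing=2]  = -3
SeaLevel = max(Temp, CO2)  [with Temp=-3, CO2=2]  = 2
Uptake = -2·SeaLevel - CO2 - 2·Flux  [with SeaLevel=2, CO2=2, Flux=-6]  = 6

6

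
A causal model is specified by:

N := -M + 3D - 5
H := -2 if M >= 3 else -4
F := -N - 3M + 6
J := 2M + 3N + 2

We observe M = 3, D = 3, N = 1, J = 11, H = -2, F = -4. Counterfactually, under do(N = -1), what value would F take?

-2

The intervention breaks the incoming arrows to N: N := -M + 3D - 5 no longer applies, and N = -1.
F = -N - 3M + 6  [with N=-1, M=3]  = -2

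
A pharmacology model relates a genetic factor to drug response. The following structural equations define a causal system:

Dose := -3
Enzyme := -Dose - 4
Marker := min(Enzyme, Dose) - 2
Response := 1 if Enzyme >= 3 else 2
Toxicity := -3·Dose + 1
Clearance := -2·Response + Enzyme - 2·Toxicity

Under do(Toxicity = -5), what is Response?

2

The intervention breaks the incoming arrows to Toxicity: Toxicity := -3·Dose + 1 no longer applies, and Toxicity = -5.
Since Response is not a descendant of the intervened variable, it is unaffected.
Enzyme = -Dose - 4  [with Dose=-3]  = -1
Response = 1 if Enzyme >= 3 else 2  [with Enzyme=-1]  = 2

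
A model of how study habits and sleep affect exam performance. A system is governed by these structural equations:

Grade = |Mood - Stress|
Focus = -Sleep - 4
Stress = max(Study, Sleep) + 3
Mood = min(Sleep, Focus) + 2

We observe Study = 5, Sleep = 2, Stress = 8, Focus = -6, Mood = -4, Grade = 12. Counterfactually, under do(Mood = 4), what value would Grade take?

4

The intervention breaks the incoming arrows to Mood: Mood = min(Sleep, Focus) + 2 no longer applies, and Mood = 4.
Stress = max(Study, Sleep) + 3  [with Study=5, Sleep=2]  = 8
Grade = |Mood - Stress|  [with Mood=4, Stress=8]  = 4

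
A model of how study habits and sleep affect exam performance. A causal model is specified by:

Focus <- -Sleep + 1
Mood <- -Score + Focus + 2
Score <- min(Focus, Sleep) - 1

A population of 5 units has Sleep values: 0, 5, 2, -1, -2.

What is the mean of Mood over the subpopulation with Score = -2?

Observing Score=-2 restricts to units where Score's equation naturally yields -2: Sleep ∈ {2, -1}. In that subpopulation Mood = 3, 6, mean 4.5.

4.5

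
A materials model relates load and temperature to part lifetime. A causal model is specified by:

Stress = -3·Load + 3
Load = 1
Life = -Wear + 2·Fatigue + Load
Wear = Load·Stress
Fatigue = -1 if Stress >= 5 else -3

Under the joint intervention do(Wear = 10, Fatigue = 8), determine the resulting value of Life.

Setting Wear = 10, Fatigue = 8 by intervention discards those variables' equations.
Life = -Wear + 2·Fatigue + Load  [with Wear=10, Fatigue=8, Load=1]  = 7

7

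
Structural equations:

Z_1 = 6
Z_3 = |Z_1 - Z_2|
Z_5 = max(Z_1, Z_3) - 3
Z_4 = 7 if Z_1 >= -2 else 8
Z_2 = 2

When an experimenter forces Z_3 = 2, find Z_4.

7

The intervention breaks the incoming arrows to Z_3: Z_3 = |Z_1 - Z_2| no longer applies, and Z_3 = 2.
Z_4 is not downstream of the intervention, so its value is determined by the original equations.
Z_4 = 7 if Z_1 >= -2 else 8  [with Z_1=6]  = 7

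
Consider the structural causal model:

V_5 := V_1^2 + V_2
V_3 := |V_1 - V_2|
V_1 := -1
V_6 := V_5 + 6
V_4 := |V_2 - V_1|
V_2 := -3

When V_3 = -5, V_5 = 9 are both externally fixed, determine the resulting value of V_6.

15

Setting V_3 = -5, V_5 = 9 by intervention discards those variables' equations.
V_6 = V_5 + 6  [with V_5=9]  = 15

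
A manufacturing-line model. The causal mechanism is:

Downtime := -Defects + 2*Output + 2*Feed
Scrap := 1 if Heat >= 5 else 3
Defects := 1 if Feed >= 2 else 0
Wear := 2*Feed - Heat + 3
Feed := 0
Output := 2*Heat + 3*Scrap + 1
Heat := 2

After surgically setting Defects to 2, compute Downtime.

The intervention breaks the incoming arrows to Defects: Defects := 1 if Feed >= 2 else 0 no longer applies, and Defects = 2.
Scrap = 1 if Heat >= 5 else 3  [with Heat=2]  = 3
Output = 2*Heat + 3*Scrap + 1  [with Heat=2, Scrap=3]  = 14
Downtime = -Defects + 2*Output + 2*Feed  [with Defects=2, Output=14, Feed=0]  = 26

26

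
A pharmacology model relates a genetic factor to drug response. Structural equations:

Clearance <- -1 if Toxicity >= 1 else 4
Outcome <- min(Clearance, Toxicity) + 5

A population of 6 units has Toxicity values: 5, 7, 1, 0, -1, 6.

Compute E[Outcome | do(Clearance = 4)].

The intervention sets Clearance=4 in all 6 units regardless of Toxicity. Recomputing Outcome per unit gives 9, 9, 6, 5, 4, 9; average 7.

7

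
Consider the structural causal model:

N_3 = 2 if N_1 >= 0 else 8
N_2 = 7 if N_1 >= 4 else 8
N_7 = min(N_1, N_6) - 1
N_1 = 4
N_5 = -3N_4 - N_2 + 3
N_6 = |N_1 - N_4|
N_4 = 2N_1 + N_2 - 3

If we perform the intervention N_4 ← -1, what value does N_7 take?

3

The intervention breaks the incoming arrows to N_4: N_4 = 2N_1 + N_2 - 3 no longer applies, and N_4 = -1.
N_6 = |N_1 - N_4|  [with N_1=4, N_4=-1]  = 5
N_7 = min(N_1, N_6) - 1  [with N_1=4, N_6=5]  = 3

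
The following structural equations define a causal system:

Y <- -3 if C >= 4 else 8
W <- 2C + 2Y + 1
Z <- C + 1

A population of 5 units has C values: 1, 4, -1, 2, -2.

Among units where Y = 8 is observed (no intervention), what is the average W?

Conditioning on Y=8 selects the 4 unit(s) with C ∈ {1, -1, 2, -2}. Their W values: 19, 15, 21, 13. Mean = 17.

17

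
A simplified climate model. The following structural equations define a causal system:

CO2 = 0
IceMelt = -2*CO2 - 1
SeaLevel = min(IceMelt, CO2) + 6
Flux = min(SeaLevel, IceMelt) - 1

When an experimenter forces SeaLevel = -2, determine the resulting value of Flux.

-3

The intervention breaks the incoming arrows to SeaLevel: SeaLevel = min(IceMelt, CO2) + 6 no longer applies, and SeaLevel = -2.
IceMelt = -2*CO2 - 1  [with CO2=0]  = -1
Flux = min(SeaLevel, IceMelt) - 1  [with SeaLevel=-2, IceMelt=-1]  = -3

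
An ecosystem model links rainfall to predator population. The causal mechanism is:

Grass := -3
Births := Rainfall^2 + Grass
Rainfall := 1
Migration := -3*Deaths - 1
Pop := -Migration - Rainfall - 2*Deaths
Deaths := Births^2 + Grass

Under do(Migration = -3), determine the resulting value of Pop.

0

The intervention breaks the incoming arrows to Migration: Migration := -3*Deaths - 1 no longer applies, and Migration = -3.
Births = Rainfall^2 + Grass  [with Rainfall=1, Grass=-3]  = -2
Deaths = Births^2 + Grass  [with Births=-2, Grass=-3]  = 1
Pop = -Migration - Rainfall - 2*Deaths  [with Migration=-3, Rainfall=1, Deaths=1]  = 0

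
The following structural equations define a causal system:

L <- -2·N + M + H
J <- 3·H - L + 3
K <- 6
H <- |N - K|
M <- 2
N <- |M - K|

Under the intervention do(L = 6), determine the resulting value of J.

The intervention breaks the incoming arrows to L: L <- -2·N + M + H no longer applies, and L = 6.
N = |M - K|  [with M=2, K=6]  = 4
H = |N - K|  [with N=4, K=6]  = 2
J = 3·H - L + 3  [with H=2, L=6]  = 3

3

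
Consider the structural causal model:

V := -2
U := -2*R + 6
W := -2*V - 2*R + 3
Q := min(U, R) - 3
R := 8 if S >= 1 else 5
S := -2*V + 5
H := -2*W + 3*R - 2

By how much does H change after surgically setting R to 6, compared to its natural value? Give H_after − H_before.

-14

do(R=6) replaces the equation R := 8 if S >= 1 else 5 with the constant R = 6.
W = -2*V - 2*R + 3  [with V=-2, R=6]  = -5
H = -2*W + 3*R - 2  [with W=-5, R=6]  = 26
Without intervention: S = -2*V + 5  [with V=-2]  = 9; R = 8 if S >= 1 else 5  [with S=9]  = 8; W = -2*V - 2*R + 3  [with V=-2, R=8]  = -9; H = -2*W + 3*R - 2  [with W=-9, R=8]  = 40.
Change = 26 − 40 = -14.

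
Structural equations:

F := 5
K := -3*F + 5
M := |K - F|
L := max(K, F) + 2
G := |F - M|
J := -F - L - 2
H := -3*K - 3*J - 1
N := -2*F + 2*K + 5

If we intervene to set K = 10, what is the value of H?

26

Under do(K=10), the mechanism K := -3*F + 5 is discarded; K is fixed at 10.
L = max(K, F) + 2  [with K=10, F=5]  = 12
J = -F - L - 2  [with F=5, L=12]  = -19
H = -3*K - 3*J - 1  [with K=10, J=-19]  = 26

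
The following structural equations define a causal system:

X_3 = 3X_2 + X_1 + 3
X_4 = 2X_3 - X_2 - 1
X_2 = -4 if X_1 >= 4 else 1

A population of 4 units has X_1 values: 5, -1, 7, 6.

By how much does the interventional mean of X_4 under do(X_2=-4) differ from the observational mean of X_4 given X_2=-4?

do(X_2=-4) breaks X_2's dependence on X_1. With X_2=-4 fixed, X_4 across the units is -5, -17, -1, -3, mean -6.5.
Observing X_2=-4 restricts to units where X_2's equation naturally yields -4: X_1 ∈ {5, 7, 6}. In that subpopulation X_4 = -5, -1, -3, mean -3.
Difference = -6.5 − (-3) = -3.5.

-3.5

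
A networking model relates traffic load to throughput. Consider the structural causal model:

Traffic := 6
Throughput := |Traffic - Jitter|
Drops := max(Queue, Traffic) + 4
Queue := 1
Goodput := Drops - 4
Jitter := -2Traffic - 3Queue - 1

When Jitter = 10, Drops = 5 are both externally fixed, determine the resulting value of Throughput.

The joint intervention fixes Jitter = 10, Drops = 5, removing each variable's own equation.
Throughput = |Traffic - Jitter|  [with Traffic=6, Jitter=10]  = 4

4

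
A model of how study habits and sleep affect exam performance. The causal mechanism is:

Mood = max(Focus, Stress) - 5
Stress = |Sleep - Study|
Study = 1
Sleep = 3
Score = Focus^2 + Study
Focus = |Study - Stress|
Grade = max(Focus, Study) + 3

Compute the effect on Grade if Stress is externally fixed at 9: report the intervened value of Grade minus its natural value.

The intervention breaks the incoming arrows to Stress: Stress = |Sleep - Study| no longer applies, and Stress = 9.
Focus = |Study - Stress|  [with Study=1, Stress=9]  = 8
Grade = max(Focus, Study) + 3  [with Focus=8, Study=1]  = 11
Without intervention: Stress = |Sleep - Study|  [with Sleep=3, Study=1]  = 2; Focus = |Study - Stress|  [with Study=1, Stress=2]  = 1; Grade = max(Focus, Study) + 3  [with Focus=1, Study=1]  = 4.
Change = 11 − 4 = 7.

7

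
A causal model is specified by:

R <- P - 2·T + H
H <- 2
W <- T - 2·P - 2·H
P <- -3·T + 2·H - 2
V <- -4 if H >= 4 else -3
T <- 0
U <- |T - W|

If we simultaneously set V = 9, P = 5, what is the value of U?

14

The joint intervention fixes V = 9, P = 5, removing each variable's own equation.
W = T - 2·P - 2·H  [with T=0, P=5, H=2]  = -14
U = |T - W|  [with T=0, W=-14]  = 14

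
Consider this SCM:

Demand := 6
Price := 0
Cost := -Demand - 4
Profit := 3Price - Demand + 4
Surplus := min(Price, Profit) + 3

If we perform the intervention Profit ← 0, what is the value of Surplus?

Intervening sets Profit = 0 and removes its equation (Profit := 3Price - Demand + 4).
Surplus = min(Price, Profit) + 3  [with Price=0, Profit=0]  = 3

3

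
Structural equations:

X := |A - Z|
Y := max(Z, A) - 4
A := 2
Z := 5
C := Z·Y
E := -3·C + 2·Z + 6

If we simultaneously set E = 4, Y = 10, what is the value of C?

Under do(E = 4, Y = 10), each intervened variable's structural equation is replaced by its fixed value.
C = Z·Y  [with Z=5, Y=10]  = 50

50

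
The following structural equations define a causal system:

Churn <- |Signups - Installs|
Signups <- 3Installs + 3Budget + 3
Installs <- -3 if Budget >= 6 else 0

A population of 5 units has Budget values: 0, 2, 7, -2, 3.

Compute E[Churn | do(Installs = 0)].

10.2

The intervention sets Installs=0 in all 5 units regardless of Budget. Recomputing Churn per unit gives 3, 9, 24, 3, 12; average 10.2.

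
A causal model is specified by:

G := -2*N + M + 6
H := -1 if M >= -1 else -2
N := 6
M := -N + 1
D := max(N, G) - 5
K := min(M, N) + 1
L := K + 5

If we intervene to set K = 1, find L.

6

Intervening sets K = 1 and removes its equation (K := min(M, N) + 1).
L = K + 5  [with K=1]  = 6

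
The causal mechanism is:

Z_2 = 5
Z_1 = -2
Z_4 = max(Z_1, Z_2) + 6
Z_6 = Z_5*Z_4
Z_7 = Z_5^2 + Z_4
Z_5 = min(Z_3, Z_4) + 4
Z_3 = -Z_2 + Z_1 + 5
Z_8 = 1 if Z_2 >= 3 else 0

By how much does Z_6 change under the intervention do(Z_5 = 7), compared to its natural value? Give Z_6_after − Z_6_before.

The intervention breaks the incoming arrows to Z_5: Z_5 = min(Z_3, Z_4) + 4 no longer applies, and Z_5 = 7.
Z_4 = max(Z_1, Z_2) + 6  [with Z_1=-2, Z_2=5]  = 11
Z_6 = Z_5*Z_4  [with Z_5=7, Z_4=11]  = 77
Without intervention: Z_3 = -Z_2 + Z_1 + 5  [with Z_2=5, Z_1=-2]  = -2; Z_4 = max(Z_1, Z_2) + 6  [with Z_1=-2, Z_2=5]  = 11; Z_5 = min(Z_3, Z_4) + 4  [with Z_3=-2, Z_4=11]  = 2; Z_6 = Z_5*Z_4  [with Z_5=2, Z_4=11]  = 22.
Change = 77 − 22 = 55.

55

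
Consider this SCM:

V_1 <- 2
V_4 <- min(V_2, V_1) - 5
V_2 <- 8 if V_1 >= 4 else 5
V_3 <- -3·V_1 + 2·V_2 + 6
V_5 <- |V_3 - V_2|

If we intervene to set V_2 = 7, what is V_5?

do(V_2=7) replaces the equation V_2 <- 8 if V_1 >= 4 else 5 with the constant V_2 = 7.
V_3 = -3·V_1 + 2·V_2 + 6  [with V_1=2, V_2=7]  = 14
V_5 = |V_3 - V_2|  [with V_3=14, V_2=7]  = 7

7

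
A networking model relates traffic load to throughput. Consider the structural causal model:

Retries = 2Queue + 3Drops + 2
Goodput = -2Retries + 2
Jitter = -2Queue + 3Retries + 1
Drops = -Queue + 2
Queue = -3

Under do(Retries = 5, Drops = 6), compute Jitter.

22

The joint intervention fixes Retries = 5, Drops = 6, removing each variable's own equation.
Jitter = -2Queue + 3Retries + 1  [with Queue=-3, Retries=5]  = 22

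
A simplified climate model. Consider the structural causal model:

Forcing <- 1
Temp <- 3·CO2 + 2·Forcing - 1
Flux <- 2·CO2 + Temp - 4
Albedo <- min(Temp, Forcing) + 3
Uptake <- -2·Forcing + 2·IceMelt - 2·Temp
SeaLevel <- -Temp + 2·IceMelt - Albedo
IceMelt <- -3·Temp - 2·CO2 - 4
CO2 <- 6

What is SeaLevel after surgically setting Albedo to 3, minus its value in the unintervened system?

1

The intervention breaks the incoming arrows to Albedo: Albedo <- min(Temp, Forcing) + 3 no longer applies, and Albedo = 3.
Temp = 3·CO2 + 2·Forcing - 1  [with CO2=6, Forcing=1]  = 19
IceMelt = -3·Temp - 2·CO2 - 4  [with Temp=19, CO2=6]  = -73
SeaLevel = -Temp + 2·IceMelt - Albedo  [with Temp=19, IceMelt=-73, Albedo=3]  = -168
Without intervention: Temp = 3·CO2 + 2·Forcing - 1  [with CO2=6, Forcing=1]  = 19; IceMelt = -3·Temp - 2·CO2 - 4  [with Temp=19, CO2=6]  = -73; Albedo = min(Temp, Forcing) + 3  [with Temp=19, Forcing=1]  = 4; SeaLevel = -Temp + 2·IceMelt - Albedo  [with Temp=19, IceMelt=-73, Albedo=4]  = -169.
Change = -168 − (-169) = 1.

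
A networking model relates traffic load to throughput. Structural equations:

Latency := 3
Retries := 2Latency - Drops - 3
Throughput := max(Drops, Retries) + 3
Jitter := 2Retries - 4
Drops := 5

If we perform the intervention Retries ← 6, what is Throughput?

do(Retries=6) replaces the equation Retries := 2Latency - Drops - 3 with the constant Retries = 6.
Throughput = max(Drops, Retries) + 3  [with Drops=5, Retries=6]  = 9

9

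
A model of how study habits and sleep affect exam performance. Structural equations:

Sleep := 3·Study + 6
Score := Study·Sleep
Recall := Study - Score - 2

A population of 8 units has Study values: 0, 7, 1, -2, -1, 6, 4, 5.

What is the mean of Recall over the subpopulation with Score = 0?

-3

Observing Score=0 restricts to units where Score's equation naturally yields 0: Study ∈ {0, -2}. In that subpopulation Recall = -2, -4, mean -3.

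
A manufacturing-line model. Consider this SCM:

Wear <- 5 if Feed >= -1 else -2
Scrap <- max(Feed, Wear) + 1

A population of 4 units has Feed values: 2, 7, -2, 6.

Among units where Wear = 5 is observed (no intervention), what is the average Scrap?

7

Conditioning on Wear=5 selects the 3 unit(s) with Feed ∈ {2, 7, 6}. Their Scrap values: 6, 8, 7. Mean = 7.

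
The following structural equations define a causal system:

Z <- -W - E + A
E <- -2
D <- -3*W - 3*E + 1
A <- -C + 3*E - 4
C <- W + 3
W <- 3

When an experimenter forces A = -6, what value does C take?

The intervention breaks the incoming arrows to A: A <- -C + 3*E - 4 no longer applies, and A = -6.
Since C is not a descendant of the intervened variable, it is unaffected.
C = W + 3  [with W=3]  = 6

6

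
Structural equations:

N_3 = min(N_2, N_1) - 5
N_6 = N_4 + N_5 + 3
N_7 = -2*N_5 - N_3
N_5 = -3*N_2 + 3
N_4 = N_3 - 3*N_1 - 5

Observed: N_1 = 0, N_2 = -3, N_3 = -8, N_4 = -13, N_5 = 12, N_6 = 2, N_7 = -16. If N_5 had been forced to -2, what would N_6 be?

-12

The intervention breaks the incoming arrows to N_5: N_5 = -3*N_2 + 3 no longer applies, and N_5 = -2.
N_3 = min(N_2, N_1) - 5  [with N_2=-3, N_1=0]  = -8
N_4 = N_3 - 3*N_1 - 5  [with N_3=-8, N_1=0]  = -13
N_6 = N_4 + N_5 + 3  [with N_4=-13, N_5=-2]  = -12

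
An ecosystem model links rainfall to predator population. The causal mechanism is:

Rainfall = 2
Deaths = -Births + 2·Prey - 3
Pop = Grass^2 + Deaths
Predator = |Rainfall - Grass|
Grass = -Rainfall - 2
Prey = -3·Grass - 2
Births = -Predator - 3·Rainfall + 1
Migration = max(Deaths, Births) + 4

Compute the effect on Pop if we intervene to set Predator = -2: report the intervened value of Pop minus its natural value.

-8

do(Predator=-2) replaces the equation Predator = |Rainfall - Grass| with the constant Predator = -2.
Grass = -Rainfall - 2  [with Rainfall=2]  = -4
Prey = -3·Grass - 2  [with Grass=-4]  = 10
Births = -Predator - 3·Rainfall + 1  [with Predator=-2, Rainfall=2]  = -3
Deaths = -Births + 2·Prey - 3  [with Births=-3, Prey=10]  = 20
Pop = Grass^2 + Deaths  [with Grass=-4, Deaths=20]  = 36
Without intervention: Grass = -Rainfall - 2  [with Rainfall=2]  = -4; Prey = -3·Grass - 2  [with Grass=-4]  = 10; Predator = |Rainfall - Grass|  [with Rainfall=2, Grass=-4]  = 6; Births = -Predator - 3·Rainfall + 1  [with Predator=6, Rainfall=2]  = -11; Deaths = -Births + 2·Prey - 3  [with Births=-11, Prey=10]  = 28; Pop = Grass^2 + Deaths  [with Grass=-4, Deaths=28]  = 44.
Change = 36 − 44 = -8.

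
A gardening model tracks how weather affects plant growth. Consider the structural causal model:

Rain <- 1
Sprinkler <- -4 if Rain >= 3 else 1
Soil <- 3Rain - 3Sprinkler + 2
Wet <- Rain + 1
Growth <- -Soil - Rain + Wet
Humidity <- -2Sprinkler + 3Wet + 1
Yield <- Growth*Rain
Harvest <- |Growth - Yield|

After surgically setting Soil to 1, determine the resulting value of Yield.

0

The intervention breaks the incoming arrows to Soil: Soil <- 3Rain - 3Sprinkler + 2 no longer applies, and Soil = 1.
Wet = Rain + 1  [with Rain=1]  = 2
Growth = -Soil - Rain + Wet  [with Soil=1, Rain=1, Wet=2]  = 0
Yield = Growth*Rain  [with Growth=0, Rain=1]  = 0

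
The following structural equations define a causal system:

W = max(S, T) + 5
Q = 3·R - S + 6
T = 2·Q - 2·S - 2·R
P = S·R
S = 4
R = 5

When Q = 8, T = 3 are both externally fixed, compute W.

9

Setting Q = 8, T = 3 by intervention discards those variables' equations.
W = max(S, T) + 5  [with S=4, T=3]  = 9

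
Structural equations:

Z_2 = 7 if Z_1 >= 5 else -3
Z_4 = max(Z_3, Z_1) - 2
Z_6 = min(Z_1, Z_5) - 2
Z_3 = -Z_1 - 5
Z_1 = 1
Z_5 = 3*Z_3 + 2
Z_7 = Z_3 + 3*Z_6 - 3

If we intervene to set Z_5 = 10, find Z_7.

-12

Under do(Z_5=10), the mechanism Z_5 = 3*Z_3 + 2 is discarded; Z_5 is fixed at 10.
Z_3 = -Z_1 - 5  [with Z_1=1]  = -6
Z_6 = min(Z_1, Z_5) - 2  [with Z_1=1, Z_5=10]  = -1
Z_7 = Z_3 + 3*Z_6 - 3  [with Z_3=-6, Z_6=-1]  = -12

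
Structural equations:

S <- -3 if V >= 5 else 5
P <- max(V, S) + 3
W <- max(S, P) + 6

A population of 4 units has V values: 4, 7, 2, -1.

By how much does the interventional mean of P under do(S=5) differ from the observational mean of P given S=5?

0.5

do(S=5) breaks S's dependence on V. With S=5 fixed, P across the units is 8, 10, 8, 8, mean 8.5.
Conditioning on S=5 selects the 3 unit(s) with V ∈ {4, 2, -1}. Their P values: 8, 8, 8. Mean = 8.
Difference = 8.5 − 8 = 0.5.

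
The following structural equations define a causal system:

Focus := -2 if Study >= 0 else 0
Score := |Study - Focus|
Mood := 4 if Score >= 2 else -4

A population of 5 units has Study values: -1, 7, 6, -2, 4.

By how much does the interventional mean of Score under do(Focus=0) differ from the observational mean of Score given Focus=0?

2.5

Every unit gets Focus=0 under the intervention. Score values become 1, 7, 6, 2, 4; E[Score|do(Focus=0)] = 4.
Observing Focus=0 restricts to units where Focus's equation naturally yields 0: Study ∈ {-1, -2}. In that subpopulation Score = 1, 2, mean 1.5.
Difference = 4 − 1.5 = 2.5.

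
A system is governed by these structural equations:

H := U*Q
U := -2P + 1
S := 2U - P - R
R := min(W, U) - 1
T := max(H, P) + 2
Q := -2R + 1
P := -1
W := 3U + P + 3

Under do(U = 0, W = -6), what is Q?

15

Under do(U = 0, W = -6), each intervened variable's structural equation is replaced by its fixed value.
R = min(W, U) - 1  [with W=-6, U=0]  = -7
Q = -2R + 1  [with R=-7]  = 15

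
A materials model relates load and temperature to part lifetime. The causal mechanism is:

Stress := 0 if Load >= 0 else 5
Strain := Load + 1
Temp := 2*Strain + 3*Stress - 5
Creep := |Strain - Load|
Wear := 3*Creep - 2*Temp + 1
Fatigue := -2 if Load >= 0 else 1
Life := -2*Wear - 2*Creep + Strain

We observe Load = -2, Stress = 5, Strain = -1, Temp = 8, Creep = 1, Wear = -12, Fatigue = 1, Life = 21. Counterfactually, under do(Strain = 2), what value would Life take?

The intervention breaks the incoming arrows to Strain: Strain := Load + 1 no longer applies, and Strain = 2.
Stress = 0 if Load >= 0 else 5  [with Load=-2]  = 5
Temp = 2*Strain + 3*Stress - 5  [with Strain=2, Stress=5]  = 14
Creep = |Strain - Load|  [with Strain=2, Load=-2]  = 4
Wear = 3*Creep - 2*Temp + 1  [with Creep=4, Temp=14]  = -15
Life = -2*Wear - 2*Creep + Strain  [with Wear=-15, Creep=4, Strain=2]  = 24

24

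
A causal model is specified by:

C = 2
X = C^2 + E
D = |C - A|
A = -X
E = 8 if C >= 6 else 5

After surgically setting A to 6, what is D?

4

Intervening sets A = 6 and removes its equation (A = -X).
D = |C - A|  [with C=2, A=6]  = 4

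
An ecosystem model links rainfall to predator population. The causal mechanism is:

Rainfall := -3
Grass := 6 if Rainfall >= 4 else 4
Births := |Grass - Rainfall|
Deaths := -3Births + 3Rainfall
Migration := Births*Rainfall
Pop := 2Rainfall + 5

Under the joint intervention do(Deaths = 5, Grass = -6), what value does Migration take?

The joint intervention fixes Deaths = 5, Grass = -6, removing each variable's own equation.
Births = |Grass - Rainfall|  [with Grass=-6, Rainfall=-3]  = 3
Migration = Births*Rainfall  [with Births=3, Rainfall=-3]  = -9

-9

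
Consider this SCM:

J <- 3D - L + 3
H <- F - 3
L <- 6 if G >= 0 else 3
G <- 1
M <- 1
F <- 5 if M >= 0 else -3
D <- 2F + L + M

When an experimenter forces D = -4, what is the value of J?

-15

Under do(D=-4), the mechanism D <- 2F + L + M is discarded; D is fixed at -4.
L = 6 if G >= 0 else 3  [with G=1]  = 6
J = 3D - L + 3  [with D=-4, L=6]  = -15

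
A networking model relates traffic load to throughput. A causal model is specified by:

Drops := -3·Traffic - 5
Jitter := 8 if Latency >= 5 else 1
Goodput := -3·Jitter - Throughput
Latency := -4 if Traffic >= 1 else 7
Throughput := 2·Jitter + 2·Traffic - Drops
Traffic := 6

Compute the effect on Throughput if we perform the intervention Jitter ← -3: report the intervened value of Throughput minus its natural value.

Intervening sets Jitter = -3 and removes its equation (Jitter := 8 if Latency >= 5 else 1).
Drops = -3·Traffic - 5  [with Traffic=6]  = -23
Throughput = 2·Jitter + 2·Traffic - Drops  [with Jitter=-3, Traffic=6, Drops=-23]  = 29
Without intervention: Latency = -4 if Traffic >= 1 else 7  [with Traffic=6]  = -4; Drops = -3·Traffic - 5  [with Traffic=6]  = -23; Jitter = 8 if Latency >= 5 else 1  [with Latency=-4]  = 1; Throughput = 2·Jitter + 2·Traffic - Drops  [with Jitter=1, Traffic=6, Drops=-23]  = 37.
Change = 29 − 37 = -8.

-8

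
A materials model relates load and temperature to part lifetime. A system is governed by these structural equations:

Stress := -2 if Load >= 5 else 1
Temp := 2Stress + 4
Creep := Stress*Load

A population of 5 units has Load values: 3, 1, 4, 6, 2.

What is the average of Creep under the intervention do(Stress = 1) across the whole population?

3.2

do(Stress=1) breaks Stress's dependence on Load. With Stress=1 fixed, Creep across the units is 3, 1, 4, 6, 2, mean 3.2.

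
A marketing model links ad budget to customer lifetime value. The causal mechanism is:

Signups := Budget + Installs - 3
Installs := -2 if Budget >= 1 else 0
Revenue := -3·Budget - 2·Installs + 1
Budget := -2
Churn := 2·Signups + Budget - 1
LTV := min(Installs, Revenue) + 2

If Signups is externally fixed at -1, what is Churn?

The intervention breaks the incoming arrows to Signups: Signups := Budget + Installs - 3 no longer applies, and Signups = -1.
Churn = 2·Signups + Budget - 1  [with Signups=-1, Budget=-2]  = -5

-5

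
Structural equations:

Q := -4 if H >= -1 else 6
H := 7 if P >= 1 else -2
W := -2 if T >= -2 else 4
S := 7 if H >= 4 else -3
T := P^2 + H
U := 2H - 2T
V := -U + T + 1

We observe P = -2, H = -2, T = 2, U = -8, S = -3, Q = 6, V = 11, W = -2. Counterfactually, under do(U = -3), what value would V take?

6

The intervention breaks the incoming arrows to U: U := 2H - 2T no longer applies, and U = -3.
H = 7 if P >= 1 else -2  [with P=-2]  = -2
T = P^2 + H  [with P=-2, H=-2]  = 2
V = -U + T + 1  [with U=-3, T=2]  = 6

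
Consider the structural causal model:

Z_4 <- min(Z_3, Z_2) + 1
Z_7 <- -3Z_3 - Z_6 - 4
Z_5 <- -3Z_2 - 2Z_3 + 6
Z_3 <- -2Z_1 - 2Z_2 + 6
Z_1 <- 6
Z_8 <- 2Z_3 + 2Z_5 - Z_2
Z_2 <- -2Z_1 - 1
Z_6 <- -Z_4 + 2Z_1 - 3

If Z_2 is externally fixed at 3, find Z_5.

do(Z_2=3) replaces the equation Z_2 <- -2Z_1 - 1 with the constant Z_2 = 3.
Z_3 = -2Z_1 - 2Z_2 + 6  [with Z_1=6, Z_2=3]  = -12
Z_5 = -3Z_2 - 2Z_3 + 6  [with Z_2=3, Z_3=-12]  = 21

21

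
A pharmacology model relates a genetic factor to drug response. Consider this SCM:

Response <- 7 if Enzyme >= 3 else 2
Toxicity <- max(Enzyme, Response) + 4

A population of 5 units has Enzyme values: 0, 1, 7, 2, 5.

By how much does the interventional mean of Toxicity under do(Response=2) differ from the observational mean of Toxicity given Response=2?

1.6

The intervention sets Response=2 in all 5 units regardless of Enzyme. Recomputing Toxicity per unit gives 6, 6, 11, 6, 9; average 7.6.
Observing Response=2 restricts to units where Response's equation naturally yields 2: Enzyme ∈ {0, 1, 2}. In that subpopulation Toxicity = 6, 6, 6, mean 6.
Difference = 7.6 − 6 = 1.6.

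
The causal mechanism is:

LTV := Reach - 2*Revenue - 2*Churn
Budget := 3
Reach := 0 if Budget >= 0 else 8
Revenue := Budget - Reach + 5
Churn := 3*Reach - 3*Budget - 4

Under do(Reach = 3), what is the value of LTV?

do(Reach=3) replaces the equation Reach := 0 if Budget >= 0 else 8 with the constant Reach = 3.
Churn = 3*Reach - 3*Budget - 4  [with Reach=3, Budget=3]  = -4
Revenue = Budget - Reach + 5  [with Budget=3, Reach=3]  = 5
LTV = Reach - 2*Revenue - 2*Churn  [with Reach=3, Revenue=5, Churn=-4]  = 1

1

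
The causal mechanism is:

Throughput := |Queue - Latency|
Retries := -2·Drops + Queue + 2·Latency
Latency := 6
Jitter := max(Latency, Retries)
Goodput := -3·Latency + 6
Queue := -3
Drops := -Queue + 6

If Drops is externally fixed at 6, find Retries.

The intervention breaks the incoming arrows to Drops: Drops := -Queue + 6 no longer applies, and Drops = 6.
Retries = -2·Drops + Queue + 2·Latency  [with Drops=6, Queue=-3, Latency=6]  = -3

-3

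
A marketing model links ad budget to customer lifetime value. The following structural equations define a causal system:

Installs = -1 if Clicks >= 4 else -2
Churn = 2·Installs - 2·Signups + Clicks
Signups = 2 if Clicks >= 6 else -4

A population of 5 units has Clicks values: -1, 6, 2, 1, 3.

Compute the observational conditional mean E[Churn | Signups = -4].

Conditioning on Signups=-4 selects the 4 unit(s) with Clicks ∈ {-1, 2, 1, 3}. Their Churn values: 3, 6, 5, 7. Mean = 5.25.

5.25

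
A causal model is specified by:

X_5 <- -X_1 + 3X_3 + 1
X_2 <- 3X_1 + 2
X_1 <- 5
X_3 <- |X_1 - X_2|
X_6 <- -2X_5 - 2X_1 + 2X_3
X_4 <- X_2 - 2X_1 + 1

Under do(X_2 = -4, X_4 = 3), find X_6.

-38

The joint intervention fixes X_2 = -4, X_4 = 3, removing each variable's own equation.
X_3 = |X_1 - X_2|  [with X_1=5, X_2=-4]  = 9
X_5 = -X_1 + 3X_3 + 1  [with X_1=5, X_3=9]  = 23
X_6 = -2X_5 - 2X_1 + 2X_3  [with X_5=23, X_1=5, X_3=9]  = -38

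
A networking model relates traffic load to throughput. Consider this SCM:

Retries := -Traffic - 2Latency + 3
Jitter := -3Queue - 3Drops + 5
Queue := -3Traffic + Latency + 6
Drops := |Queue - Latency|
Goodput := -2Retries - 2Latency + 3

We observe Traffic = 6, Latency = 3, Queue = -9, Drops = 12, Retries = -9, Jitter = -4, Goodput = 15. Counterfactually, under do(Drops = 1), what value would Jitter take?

Under do(Drops=1), the mechanism Drops := |Queue - Latency| is discarded; Drops is fixed at 1.
Queue = -3Traffic + Latency + 6  [with Traffic=6, Latency=3]  = -9
Jitter = -3Queue - 3Drops + 5  [with Queue=-9, Drops=1]  = 29

29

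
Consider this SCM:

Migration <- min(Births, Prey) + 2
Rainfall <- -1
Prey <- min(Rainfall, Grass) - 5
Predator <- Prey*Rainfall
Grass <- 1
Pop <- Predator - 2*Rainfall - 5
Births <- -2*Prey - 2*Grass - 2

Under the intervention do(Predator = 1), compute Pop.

-2

The intervention breaks the incoming arrows to Predator: Predator <- Prey*Rainfall no longer applies, and Predator = 1.
Pop = Predator - 2*Rainfall - 5  [with Predator=1, Rainfall=-1]  = -2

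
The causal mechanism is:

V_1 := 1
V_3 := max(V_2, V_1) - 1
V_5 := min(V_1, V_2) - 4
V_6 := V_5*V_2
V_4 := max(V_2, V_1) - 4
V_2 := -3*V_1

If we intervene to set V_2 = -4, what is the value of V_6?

32

Under do(V_2=-4), the mechanism V_2 := -3*V_1 is discarded; V_2 is fixed at -4.
V_5 = min(V_1, V_2) - 4  [with V_1=1, V_2=-4]  = -8
V_6 = V_5*V_2  [with V_5=-8, V_2=-4]  = 32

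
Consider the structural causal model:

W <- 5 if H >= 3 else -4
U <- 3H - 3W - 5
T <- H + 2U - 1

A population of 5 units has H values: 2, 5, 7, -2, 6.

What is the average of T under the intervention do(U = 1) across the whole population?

4.6

Under do(U=1), U's equation is replaced by U=1 for every unit. Per-unit T: 3, 6, 8, -1, 7. Mean = 4.6.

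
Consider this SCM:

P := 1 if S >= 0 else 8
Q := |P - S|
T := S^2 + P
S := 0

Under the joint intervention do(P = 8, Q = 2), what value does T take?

8

Setting P = 8, Q = 2 by intervention discards those variables' equations.
T = S^2 + P  [with S=0, P=8]  = 8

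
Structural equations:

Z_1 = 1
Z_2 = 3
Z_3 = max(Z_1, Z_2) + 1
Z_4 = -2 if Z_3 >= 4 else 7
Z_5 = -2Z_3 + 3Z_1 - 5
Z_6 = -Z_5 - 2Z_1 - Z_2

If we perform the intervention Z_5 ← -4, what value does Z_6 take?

-1

The intervention breaks the incoming arrows to Z_5: Z_5 = -2Z_3 + 3Z_1 - 5 no longer applies, and Z_5 = -4.
Z_6 = -Z_5 - 2Z_1 - Z_2  [with Z_5=-4, Z_1=1, Z_2=3]  = -1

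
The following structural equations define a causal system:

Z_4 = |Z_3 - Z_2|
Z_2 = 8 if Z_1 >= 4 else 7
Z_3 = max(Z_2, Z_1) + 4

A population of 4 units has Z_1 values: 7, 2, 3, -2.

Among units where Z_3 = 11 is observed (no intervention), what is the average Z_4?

Observing Z_3=11 restricts to units where Z_3's equation naturally yields 11: Z_1 ∈ {2, 3, -2}. In that subpopulation Z_4 = 4, 4, 4, mean 4.

4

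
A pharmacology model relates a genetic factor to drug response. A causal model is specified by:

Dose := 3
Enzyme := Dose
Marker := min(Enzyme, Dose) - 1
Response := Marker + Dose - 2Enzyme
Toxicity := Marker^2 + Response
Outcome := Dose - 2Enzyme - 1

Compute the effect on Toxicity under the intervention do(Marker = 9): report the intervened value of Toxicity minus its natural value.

84

do(Marker=9) replaces the equation Marker := min(Enzyme, Dose) - 1 with the constant Marker = 9.
Enzyme = Dose  [with Dose=3]  = 3
Response = Marker + Dose - 2Enzyme  [with Marker=9, Dose=3, Enzyme=3]  = 6
Toxicity = Marker^2 + Response  [with Marker=9, Response=6]  = 87
Without intervention: Enzyme = Dose  [with Dose=3]  = 3; Marker = min(Enzyme, Dose) - 1  [with Enzyme=3, Dose=3]  = 2; Response = Marker + Dose - 2Enzyme  [with Marker=2, Dose=3, Enzyme=3]  = -1; Toxicity = Marker^2 + Response  [with Marker=2, Response=-1]  = 3.
Change = 87 − 3 = 84.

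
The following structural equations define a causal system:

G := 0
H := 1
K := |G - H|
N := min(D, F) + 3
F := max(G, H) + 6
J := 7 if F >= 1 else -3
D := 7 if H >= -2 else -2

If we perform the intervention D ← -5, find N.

Intervening sets D = -5 and removes its equation (D := 7 if H >= -2 else -2).
F = max(G, H) + 6  [with G=0, H=1]  = 7
N = min(D, F) + 3  [with D=-5, F=7]  = -2

-2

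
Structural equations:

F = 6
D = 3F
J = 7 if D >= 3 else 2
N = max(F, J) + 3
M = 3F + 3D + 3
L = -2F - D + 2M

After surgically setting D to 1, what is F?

Under do(D=1), the mechanism D = 3F is discarded; D is fixed at 1.
F is not downstream of the intervention, so its value is determined by the original equations.

6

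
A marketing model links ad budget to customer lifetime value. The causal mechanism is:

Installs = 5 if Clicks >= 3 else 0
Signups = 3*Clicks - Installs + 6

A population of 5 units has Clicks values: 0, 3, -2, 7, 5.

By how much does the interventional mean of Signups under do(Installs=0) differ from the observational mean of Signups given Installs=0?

10.8

Every unit gets Installs=0 under the intervention. Signups values become 6, 15, 0, 27, 21; E[Signups|do(Installs=0)] = 13.8.
E[Signups|Installs=0] averages over only the 2 units with Installs=0 (Clicks = 0, -2): Signups = 6, 0, mean 3.
Difference = 13.8 − 3 = 10.8.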